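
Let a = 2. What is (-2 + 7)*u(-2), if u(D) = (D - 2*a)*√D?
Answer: -30*I*√2 ≈ -42.426*I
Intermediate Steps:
u(D) = √D*(-4 + D) (u(D) = (D - 2*2)*√D = (D - 4)*√D = (-4 + D)*√D = √D*(-4 + D))
(-2 + 7)*u(-2) = (-2 + 7)*(√(-2)*(-4 - 2)) = 5*((I*√2)*(-6)) = 5*(-6*I*√2) = -30*I*√2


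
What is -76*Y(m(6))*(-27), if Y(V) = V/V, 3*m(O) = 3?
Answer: 2052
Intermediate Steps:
m(O) = 1 (m(O) = (1/3)*3 = 1)
Y(V) = 1
-76*Y(m(6))*(-27) = -76*1*(-27) = -76*(-27) = 2052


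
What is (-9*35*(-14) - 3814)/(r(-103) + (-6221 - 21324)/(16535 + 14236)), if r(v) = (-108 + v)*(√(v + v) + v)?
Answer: 6131987713759284/227934237032022185 + 59536313541198*I*√206/227934237032022185 ≈ 0.026902 + 0.0037489*I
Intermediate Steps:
r(v) = (-108 + v)*(v + √2*√v) (r(v) = (-108 + v)*(√(2*v) + v) = (-108 + v)*(√2*√v + v) = (-108 + v)*(v + √2*√v))
(-9*35*(-14) - 3814)/(r(-103) + (-6221 - 21324)/(16535 + 14236)) = (-9*35*(-14) - 3814)/(((-103)² - 108*(-103) + √2*(-103)^(3/2) - 108*√2*√(-103)) + (-6221 - 21324)/(16535 + 14236)) = (-315*(-14) - 3814)/((10609 + 11124 + √2*(-103*I*√103) - 108*√2*I*√103) - 27545/30771) = (4410 - 3814)/((10609 + 11124 - 103*I*√206 - 108*I*√206) - 27545*1/30771) = 596/((21733 - 211*I*√206) - 27545/30771) = 596/(668718598/30771 - 211*I*√206)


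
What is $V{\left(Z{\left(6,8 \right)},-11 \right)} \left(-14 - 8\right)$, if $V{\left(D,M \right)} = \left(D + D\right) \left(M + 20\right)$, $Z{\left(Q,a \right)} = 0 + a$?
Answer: $-3168$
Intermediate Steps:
$Z{\left(Q,a \right)} = a$
$V{\left(D,M \right)} = 2 D \left(20 + M\right)$
$V{\left(Z{\left(6,8 \right)},-11 \right)} \left(-14 - 8\right) = 2 \cdot 8 \left(20 - 11\right) \left(-14 - 8\right) = 2 \cdot 8 \cdot 9 \left(-22\right) = 144 \left(-22\right) = -3168$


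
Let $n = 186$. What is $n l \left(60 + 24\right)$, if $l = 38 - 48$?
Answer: $-156240$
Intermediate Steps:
$l = -10$ ($l = 38 - 48 = -10$)
$n l \left(60 + 24\right) = 186 \left(-10\right) \left(60 + 24\right) = \left(-1860\right) 84 = -156240$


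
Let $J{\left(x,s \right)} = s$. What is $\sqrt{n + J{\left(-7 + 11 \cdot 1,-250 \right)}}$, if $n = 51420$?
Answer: $\sqrt{51170} \approx 226.21$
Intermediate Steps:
$\sqrt{n + J{\left(-7 + 11 \cdot 1,-250 \right)}} = \sqrt{51420 - 250} = \sqrt{51170}$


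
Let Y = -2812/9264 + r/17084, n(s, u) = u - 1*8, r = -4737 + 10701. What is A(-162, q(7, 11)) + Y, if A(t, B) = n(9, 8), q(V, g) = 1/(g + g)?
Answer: 450643/9891636 ≈ 0.045558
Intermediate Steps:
r = 5964
q(V, g) = 1/(2*g)
n(s, u) = -8 + u (n(s, u) = u - 8 = -8 + u)
A(t, B) = 0 (A(t, B) = -8 + 8 = 0)
Y = 450643/9891636 (Y = -2812/9264 + 5964/17084 = -2812*1/9264 + 5964*(1/17084) = -703/2316 + 1491/4271 = 450643/9891636 ≈ 0.045558)
A(-162, q(7, 11)) + Y = 0 + 450643/9891636 = 450643/9891636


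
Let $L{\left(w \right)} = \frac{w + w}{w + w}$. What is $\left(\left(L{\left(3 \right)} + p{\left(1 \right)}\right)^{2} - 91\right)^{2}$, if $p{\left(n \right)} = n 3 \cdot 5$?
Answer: $27225$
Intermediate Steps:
$p{\left(n \right)} = 15 n$ ($p{\left(n \right)} = 3 n 5 = 15 n$)
$L{\left(w \right)} = 1$ ($L{\left(w \right)} = \frac{2 w}{2 w} = 2 w \frac{1}{2 w} = 1$)
$\left(\left(L{\left(3 \right)} + p{\left(1 \right)}\right)^{2} - 91\right)^{2} = \left(\left(1 + 15 \cdot 1\right)^{2} - 91\right)^{2} = \left(\left(1 + 15\right)^{2} - 91\right)^{2} = \left(16^{2} - 91\right)^{2} = \left(256 - 91\right)^{2} = 165^{2} = 27225$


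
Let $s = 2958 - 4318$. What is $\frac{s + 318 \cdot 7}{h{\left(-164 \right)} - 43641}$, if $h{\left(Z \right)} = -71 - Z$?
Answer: $- \frac{433}{21774} \approx -0.019886$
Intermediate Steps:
$s = -1360$
$\frac{s + 318 \cdot 7}{h{\left(-164 \right)} - 43641} = \frac{-1360 + 318 \cdot 7}{\left(-71 - -164\right) - 43641} = \frac{-1360 + 2226}{\left(-71 + 164\right) - 43641} = \frac{866}{93 - 43641} = \frac{866}{-43548} = 866 \left(- \frac{1}{43548}\right) = - \frac{433}{21774}$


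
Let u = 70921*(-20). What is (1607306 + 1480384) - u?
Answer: 4506110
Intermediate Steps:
u = -1418420
(1607306 + 1480384) - u = (1607306 + 1480384) - 1*(-1418420) = 3087690 + 1418420 = 4506110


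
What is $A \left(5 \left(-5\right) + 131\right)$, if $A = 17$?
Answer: $1802$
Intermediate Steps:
$A \left(5 \left(-5\right) + 131\right) = 17 \left(5 \left(-5\right) + 131\right) = 17 \left(-25 + 131\right) = 17 \cdot 106 = 1802$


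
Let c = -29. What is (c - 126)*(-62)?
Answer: 9610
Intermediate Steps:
(c - 126)*(-62) = (-29 - 126)*(-62) = -155*(-62) = 9610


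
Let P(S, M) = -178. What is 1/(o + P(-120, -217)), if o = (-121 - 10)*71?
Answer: -1/9479 ≈ -0.00010550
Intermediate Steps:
o = -9301 (o = -131*71 = -9301)
1/(o + P(-120, -217)) = 1/(-9301 - 178) = 1/(-9479) = -1/9479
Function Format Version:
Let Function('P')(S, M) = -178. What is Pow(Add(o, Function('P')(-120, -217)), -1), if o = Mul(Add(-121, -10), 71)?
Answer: Rational(-1, 9479) ≈ -0.00010550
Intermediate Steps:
o = -9301 (o = Mul(-131, 71) = -9301)
Pow(Add(o, Function('P')(-120, -217)), -1) = Pow(Add(-9301, -178), -1) = Pow(-9479, -1) = Rational(-1, 9479)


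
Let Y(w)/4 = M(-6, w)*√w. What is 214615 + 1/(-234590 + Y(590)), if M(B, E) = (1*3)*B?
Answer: 1181013672819251/5502940954 + 18*√590/13757352385 ≈ 2.1462e+5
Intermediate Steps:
M(B, E) = 3*B
Y(w) = -72*√w (Y(w) = 4*((3*(-6))*√w) = 4*(-18*√w) = -72*√w)
214615 + 1/(-234590 + Y(590)) = 214615 + 1/(-234590 - 72*√590)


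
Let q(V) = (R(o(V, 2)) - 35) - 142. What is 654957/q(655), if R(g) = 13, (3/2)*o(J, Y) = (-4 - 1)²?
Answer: -654957/164 ≈ -3993.6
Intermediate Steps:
o(J, Y) = 50/3 (o(J, Y) = 2*(-4 - 1)²/3 = (⅔)*(-5)² = (⅔)*25 = 50/3)
q(V) = -164 (q(V) = (13 - 35) - 142 = -22 - 142 = -164)
654957/q(655) = 654957/(-164) = 654957*(-1/164) = -654957/164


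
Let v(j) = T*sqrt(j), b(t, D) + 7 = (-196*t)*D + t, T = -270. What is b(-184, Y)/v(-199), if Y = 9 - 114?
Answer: -3786911*I*sqrt(199)/53730 ≈ -994.25*I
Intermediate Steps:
Y = -105
b(t, D) = -7 + t - 196*D*t (b(t, D) = -7 + ((-196*t)*D + t) = -7 + (-196*D*t + t) = -7 + (t - 196*D*t) = -7 + t - 196*D*t)
v(j) = -270*sqrt(j)
b(-184, Y)/v(-199) = (-7 - 184 - 196*(-105)*(-184))/((-270*I*sqrt(199))) = (-7 - 184 - 3786720)/((-270*I*sqrt(199))) = -3786911*I*sqrt(199)/53730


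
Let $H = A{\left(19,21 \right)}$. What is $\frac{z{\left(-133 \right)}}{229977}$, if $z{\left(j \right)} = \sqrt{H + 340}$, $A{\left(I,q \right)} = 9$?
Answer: $\frac{\sqrt{349}}{229977} \approx 8.1232 \cdot 10^{-5}$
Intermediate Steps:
$H = 9$
$z{\left(j \right)} = \sqrt{349}$ ($z{\left(j \right)} = \sqrt{9 + 340} = \sqrt{349}$)
$\frac{z{\left(-133 \right)}}{229977} = \frac{\sqrt{349}}{229977}$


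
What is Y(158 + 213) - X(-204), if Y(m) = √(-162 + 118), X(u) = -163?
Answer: 163 + 2*I*√11 ≈ 163.0 + 6.6332*I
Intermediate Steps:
Y(m) = 2*I*√11 (Y(m) = √(-44) = 2*I*√11)
Y(158 + 213) - X(-204) = 2*I*√11 - 1*(-163) = 2*I*√11 + 163 = 163 + 2*I*√11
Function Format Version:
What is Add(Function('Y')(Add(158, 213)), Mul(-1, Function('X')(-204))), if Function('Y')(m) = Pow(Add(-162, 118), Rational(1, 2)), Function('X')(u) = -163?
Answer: Add(163, Mul(2, I, Pow(11, Rational(1, 2)))) ≈ Add(163.00, Mul(6.6332, I))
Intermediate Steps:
Function('Y')(m) = Mul(2, I, Pow(11, Rational(1, 2))) (Function('Y')(m) = Pow(-44, Rational(1, 2)) = Mul(2, I, Pow(11, Rational(1, 2))))
Add(Function('Y')(Add(158, 213)), Mul(-1, Function('X')(-204))) = Add(Mul(2, I, Pow(11, Rational(1, 2))), Mul(-1, -163)) = Add(Mul(2, I, Pow(11, Rational(1, 2))), 163) = Add(163, Mul(2, I, Pow(11, Rational(1, 2))))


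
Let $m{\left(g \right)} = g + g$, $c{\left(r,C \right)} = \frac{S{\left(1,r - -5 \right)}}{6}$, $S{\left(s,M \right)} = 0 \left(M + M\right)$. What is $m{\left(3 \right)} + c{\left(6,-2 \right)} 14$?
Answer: $6$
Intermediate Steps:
$S{\left(s,M \right)} = 0$ ($S{\left(s,M \right)} = 0 \cdot 2 M = 0$)
$c{\left(r,C \right)} = 0$ ($c{\left(r,C \right)} = \frac{0}{6} = 0 \cdot \frac{1}{6} = 0$)
$m{\left(g \right)} = 2 g$
$m{\left(3 \right)} + c{\left(6,-2 \right)} 14 = 2 \cdot 3 + 0 \cdot 14 = 6 + 0 = 6$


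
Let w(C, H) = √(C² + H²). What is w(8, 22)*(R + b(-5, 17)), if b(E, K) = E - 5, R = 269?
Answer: 518*√137 ≈ 6063.0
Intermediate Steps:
b(E, K) = -5 + E
w(8, 22)*(R + b(-5, 17)) = √(8² + 22²)*(269 + (-5 - 5)) = √(64 + 484)*(269 - 10) = √548*259 = (2*√137)*259 = 518*√137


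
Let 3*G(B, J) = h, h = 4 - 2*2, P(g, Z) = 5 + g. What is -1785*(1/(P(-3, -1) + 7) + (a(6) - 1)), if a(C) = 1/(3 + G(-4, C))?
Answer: 2975/3 ≈ 991.67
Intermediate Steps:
h = 0 (h = 4 - 4 = 0)
G(B, J) = 0 (G(B, J) = (⅓)*0 = 0)
a(C) = ⅓ (a(C) = 1/(3 + 0) = 1/3 = ⅓)
-1785*(1/(P(-3, -1) + 7) + (a(6) - 1)) = -1785*(1/((5 - 3) + 7) + (⅓ - 1)) = -1785*(1/(2 + 7) - ⅔) = -1785*(1/9 - ⅔) = -1785*(⅑ - ⅔) = -1785*(-5/9) = 2975/3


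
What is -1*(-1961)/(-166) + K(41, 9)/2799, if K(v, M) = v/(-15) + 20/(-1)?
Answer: -82389191/6969510 ≈ -11.821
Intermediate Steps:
K(v, M) = -20 - v/15 (K(v, M) = v*(-1/15) + 20*(-1) = -v/15 - 20 = -20 - v/15)
-1*(-1961)/(-166) + K(41, 9)/2799 = -1*(-1961)/(-166) + (-20 - 1/15*41)/2799 = 1961*(-1/166) + (-20 - 41/15)*(1/2799) = -1961/166 - 341/15*1/2799 = -1961/166 - 341/41985 = -82389191/6969510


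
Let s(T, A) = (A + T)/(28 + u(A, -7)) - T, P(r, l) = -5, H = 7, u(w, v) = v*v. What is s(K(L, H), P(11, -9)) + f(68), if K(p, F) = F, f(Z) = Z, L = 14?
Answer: 4699/77 ≈ 61.026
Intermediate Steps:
u(w, v) = v²
s(T, A) = -76*T/77 + A/77 (s(T, A) = (A + T)/(28 + (-7)²) - T = (A + T)/(28 + 49) - T = (A + T)/77 - T = (A + T)*(1/77) - T = (A/77 + T/77) - T = -76*T/77 + A/77)
s(K(L, H), P(11, -9)) + f(68) = (-76/77*7 + (1/77)*(-5)) + 68 = (-76/11 - 5/77) + 68 = -537/77 + 68 = 4699/77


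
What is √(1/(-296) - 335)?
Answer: I*√7337914/148 ≈ 18.303*I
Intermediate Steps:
√(1/(-296) - 335) = √(-1/296 - 335) = √(-99161/296) = I*√7337914/148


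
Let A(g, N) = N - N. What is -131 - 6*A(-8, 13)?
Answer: -131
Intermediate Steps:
A(g, N) = 0
-131 - 6*A(-8, 13) = -131 - 6*0 = -131 + 0 = -131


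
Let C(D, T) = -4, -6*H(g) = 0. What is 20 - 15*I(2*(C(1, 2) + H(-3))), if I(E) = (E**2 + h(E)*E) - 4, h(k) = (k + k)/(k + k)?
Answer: -760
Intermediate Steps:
H(g) = 0 (H(g) = -1/6*0 = 0)
h(k) = 1 (h(k) = (2*k)/((2*k)) = (2*k)*(1/(2*k)) = 1)
I(E) = -4 + E + E**2 (I(E) = (E**2 + 1*E) - 4 = (E**2 + E) - 4 = (E + E**2) - 4 = -4 + E + E**2)
20 - 15*I(2*(C(1, 2) + H(-3))) = 20 - 15*(-4 + 2*(-4 + 0) + (2*(-4 + 0))**2) = 20 - 15*(-4 + 2*(-4) + (2*(-4))**2) = 20 - 15*(-4 - 8 + (-8)**2) = 20 - 15*(-4 - 8 + 64) = 20 - 15*52 = 20 - 780 = -760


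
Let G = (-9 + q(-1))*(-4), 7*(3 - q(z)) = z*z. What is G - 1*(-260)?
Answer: 1992/7 ≈ 284.57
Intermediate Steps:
q(z) = 3 - z**2/7 (q(z) = 3 - z*z/7 = 3 - z**2/7)
G = 172/7 (G = (-9 + (3 - 1/7*(-1)**2))*(-4) = (-9 + (3 - 1/7*1))*(-4) = (-9 + (3 - 1/7))*(-4) = (-9 + 20/7)*(-4) = -43/7*(-4) = 172/7 ≈ 24.571)
G - 1*(-260) = 172/7 - 1*(-260) = 172/7 + 260 = 1992/7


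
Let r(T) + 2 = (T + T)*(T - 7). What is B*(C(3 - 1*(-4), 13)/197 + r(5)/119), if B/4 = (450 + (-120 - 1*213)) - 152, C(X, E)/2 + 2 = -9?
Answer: 139040/3349 ≈ 41.517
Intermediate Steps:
C(X, E) = -22 (C(X, E) = -4 + 2*(-9) = -4 - 18 = -22)
r(T) = -2 + 2*T*(-7 + T) (r(T) = -2 + (T + T)*(T - 7) = -2 + (2*T)*(-7 + T) = -2 + 2*T*(-7 + T))
B = -140 (B = 4*((450 + (-120 - 1*213)) - 152) = 4*((450 + (-120 - 213)) - 152) = 4*((450 - 333) - 152) = 4*(117 - 152) = 4*(-35) = -140)
B*(C(3 - 1*(-4), 13)/197 + r(5)/119) = -140*(-22/197 + (-2 - 14*5 + 2*5²)/119) = -140*(-22*1/197 + (-2 - 70 + 2*25)*(1/119)) = -140*(-22/197 + (-2 - 70 + 50)*(1/119)) = -140*(-22/197 - 22*1/119) = -140*(-22/197 - 22/119) = -140*(-6952/23443) = 139040/3349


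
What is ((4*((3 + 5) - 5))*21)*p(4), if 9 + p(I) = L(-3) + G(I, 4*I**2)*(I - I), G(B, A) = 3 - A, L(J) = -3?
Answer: -3024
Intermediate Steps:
p(I) = -12 (p(I) = -9 + (-3 + (3 - 4*I**2)*(I - I)) = -9 + (-3 + (3 - 4*I**2)*0) = -9 + (-3 + 0) = -9 - 3 = -12)
((4*((3 + 5) - 5))*21)*p(4) = ((4*((3 + 5) - 5))*21)*(-12) = ((4*(8 - 5))*21)*(-12) = ((4*3)*21)*(-12) = (12*21)*(-12) = 252*(-12) = -3024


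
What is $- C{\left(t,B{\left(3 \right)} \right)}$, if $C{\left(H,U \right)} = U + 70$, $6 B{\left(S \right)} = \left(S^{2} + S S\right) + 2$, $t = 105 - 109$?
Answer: $- \frac{220}{3} \approx -73.333$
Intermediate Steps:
$t = -4$
$B{\left(S \right)} = \frac{1}{3} + \frac{S^{2}}{3}$ ($B{\left(S \right)} = \frac{\left(S^{2} + S S\right) + 2}{6} = \frac{\left(S^{2} + S^{2}\right) + 2}{6} = \frac{2 S^{2} + 2}{6} = \frac{2 + 2 S^{2}}{6} = \frac{1}{3} + \frac{S^{2}}{3}$)
$C{\left(H,U \right)} = 70 + U$
$- C{\left(t,B{\left(3 \right)} \right)} = - (70 + \left(\frac{1}{3} + \frac{3^{2}}{3}\right)) = - (70 + \left(\frac{1}{3} + \frac{1}{3} \cdot 9\right)) = - (70 + \left(\frac{1}{3} + 3\right)) = - (70 + \frac{10}{3}) = \left(-1\right) \frac{220}{3} = - \frac{220}{3}$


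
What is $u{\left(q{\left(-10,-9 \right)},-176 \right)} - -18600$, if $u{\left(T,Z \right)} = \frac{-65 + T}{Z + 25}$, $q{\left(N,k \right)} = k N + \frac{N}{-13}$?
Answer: $\frac{36511465}{1963} \approx 18600.0$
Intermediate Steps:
$q{\left(N,k \right)} = - \frac{N}{13} + N k$ ($q{\left(N,k \right)} = N k + N \left(- \frac{1}{13}\right) = N k - \frac{N}{13} = - \frac{N}{13} + N k$)
$u{\left(T,Z \right)} = \frac{-65 + T}{25 + Z}$
$u{\left(q{\left(-10,-9 \right)},-176 \right)} - -18600 = \frac{-65 - 10 \left(- \frac{1}{13} - 9\right)}{25 - 176} - -18600 = \frac{-65 - - \frac{1180}{13}}{-151} + 18600 = - \frac{-65 + \frac{1180}{13}}{151} + 18600 = \left(- \frac{1}{151}\right) \frac{335}{13} + 18600 = - \frac{335}{1963} + 18600 = \frac{36511465}{1963}$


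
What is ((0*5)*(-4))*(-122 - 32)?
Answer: 0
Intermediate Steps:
((0*5)*(-4))*(-122 - 32) = (0*(-4))*(-154) = 0*(-154) = 0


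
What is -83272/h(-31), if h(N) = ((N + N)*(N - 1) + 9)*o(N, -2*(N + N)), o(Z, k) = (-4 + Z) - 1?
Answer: 20818/17937 ≈ 1.1606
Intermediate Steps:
o(Z, k) = -5 + Z
h(N) = (-5 + N)*(9 + 2*N*(-1 + N)) (h(N) = ((N + N)*(N - 1) + 9)*(-5 + N) = ((2*N)*(-1 + N) + 9)*(-5 + N) = (2*N*(-1 + N) + 9)*(-5 + N) = (9 + 2*N*(-1 + N))*(-5 + N) = (-5 + N)*(9 + 2*N*(-1 + N)))
-83272/h(-31) = -83272*1/((-5 - 31)*(9 - 2*(-31) + 2*(-31)²)) = -83272*(-1/(36*(9 + 62 + 2*961))) = -83272*(-1/(36*(9 + 62 + 1922))) = -83272/((-36*1993)) = -83272/(-71748) = -83272*(-1/71748) = 20818/17937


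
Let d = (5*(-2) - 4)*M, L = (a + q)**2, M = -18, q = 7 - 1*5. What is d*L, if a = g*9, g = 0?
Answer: 1008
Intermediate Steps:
q = 2 (q = 7 - 5 = 2)
a = 0 (a = 0*9 = 0)
L = 4 (L = (0 + 2)**2 = 2**2 = 4)
d = 252 (d = (5*(-2) - 4)*(-18) = (-10 - 4)*(-18) = -14*(-18) = 252)
d*L = 252*4 = 1008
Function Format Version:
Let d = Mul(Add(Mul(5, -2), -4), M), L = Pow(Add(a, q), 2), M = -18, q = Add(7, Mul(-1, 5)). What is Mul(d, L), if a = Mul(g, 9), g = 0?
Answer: 1008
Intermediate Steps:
q = 2 (q = Add(7, -5) = 2)
a = 0 (a = Mul(0, 9) = 0)
L = 4 (L = Pow(Add(0, 2), 2) = Pow(2, 2) = 4)
d = 252 (d = Mul(Add(Mul(5, -2), -4), -18) = Mul(Add(-10, -4), -18) = Mul(-14, -18) = 252)
Mul(d, L) = Mul(252, 4) = 1008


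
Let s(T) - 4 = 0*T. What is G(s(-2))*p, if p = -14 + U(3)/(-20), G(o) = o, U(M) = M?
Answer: -283/5 ≈ -56.600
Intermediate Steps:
s(T) = 4 (s(T) = 4 + 0*T = 4 + 0 = 4)
p = -283/20 (p = -14 + 3/(-20) = -14 + 3*(-1/20) = -14 - 3/20 = -283/20 ≈ -14.150)
G(s(-2))*p = 4*(-283/20) = -283/5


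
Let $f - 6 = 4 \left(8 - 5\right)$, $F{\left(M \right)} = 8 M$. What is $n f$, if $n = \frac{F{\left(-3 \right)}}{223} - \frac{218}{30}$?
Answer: $- \frac{148002}{1115} \approx -132.74$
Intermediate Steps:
$f = 18$ ($f = 6 + 4 \left(8 - 5\right) = 6 + 4 \cdot 3 = 6 + 12 = 18$)
$n = - \frac{24667}{3345}$ ($n = \frac{8 \left(-3\right)}{223} - \frac{218}{30} = \left(-24\right) \frac{1}{223} - \frac{109}{15} = - \frac{24}{223} - \frac{109}{15} = - \frac{24667}{3345} \approx -7.3743$)
$n f = \left(- \frac{24667}{3345}\right) 18 = - \frac{148002}{1115}$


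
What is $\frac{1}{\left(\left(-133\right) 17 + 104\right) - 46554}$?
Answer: $- \frac{1}{48711} \approx -2.0529 \cdot 10^{-5}$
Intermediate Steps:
$\frac{1}{\left(\left(-133\right) 17 + 104\right) - 46554} = \frac{1}{\left(-2261 + 104\right) - 46554} = \frac{1}{-2157 - 46554} = \frac{1}{-48711} = - \frac{1}{48711}$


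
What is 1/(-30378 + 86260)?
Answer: 1/55882 ≈ 1.7895e-5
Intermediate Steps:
1/(-30378 + 86260) = 1/55882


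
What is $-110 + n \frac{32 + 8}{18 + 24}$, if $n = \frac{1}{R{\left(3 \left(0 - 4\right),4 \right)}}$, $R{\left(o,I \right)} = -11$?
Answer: $- \frac{25430}{231} \approx -110.09$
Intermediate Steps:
$n = - \frac{1}{11}$ ($n = \frac{1}{-11} = - \frac{1}{11} \approx -0.090909$)
$-110 + n \frac{32 + 8}{18 + 24} = -110 - \frac{\left(32 + 8\right) \frac{1}{18 + 24}}{11} = -110 - \frac{40 \cdot \frac{1}{42}}{11} = -110 - \frac{20}{231} = - \frac{25430}{231}$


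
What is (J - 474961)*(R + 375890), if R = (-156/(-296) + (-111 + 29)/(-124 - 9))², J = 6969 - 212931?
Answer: -24792881709477325155/96864964 ≈ -2.5595e+11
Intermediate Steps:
J = -205962
R = 126675025/96864964 (R = (-156*(-1/296) - 82/(-133))² = (39/74 - 82*(-1/133))² = (39/74 + 82/133)² = (11255/9842)² = 126675025/96864964 ≈ 1.3077)
(J - 474961)*(R + 375890) = (-205962 - 474961)*(126675025/96864964 + 375890) = -680923*36410697992985/96864964 = -24792881709477325155/96864964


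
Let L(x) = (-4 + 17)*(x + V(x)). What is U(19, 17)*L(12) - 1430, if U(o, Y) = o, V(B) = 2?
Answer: 2028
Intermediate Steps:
L(x) = 26 + 13*x (L(x) = (-4 + 17)*(x + 2) = 13*(2 + x) = 26 + 13*x)
U(19, 17)*L(12) - 1430 = 19*(26 + 13*12) - 1430 = 19*(26 + 156) - 1430 = 19*182 - 1430 = 3458 - 1430 = 2028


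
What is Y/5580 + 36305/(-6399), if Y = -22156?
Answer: -9565504/991845 ≈ -9.6441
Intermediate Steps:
Y/5580 + 36305/(-6399) = -22156/5580 + 36305/(-6399) = -22156*1/5580 + 36305*(-1/6399) = -5539/1395 - 36305/6399 = -9565504/991845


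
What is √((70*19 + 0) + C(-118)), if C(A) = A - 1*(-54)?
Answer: √1266 ≈ 35.581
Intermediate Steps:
C(A) = 54 + A (C(A) = A + 54 = 54 + A)
√((70*19 + 0) + C(-118)) = √((70*19 + 0) + (54 - 118)) = √((1330 + 0) - 64) = √(1330 - 64) = √1266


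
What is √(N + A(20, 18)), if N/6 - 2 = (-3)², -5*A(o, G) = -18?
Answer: 2*√435/5 ≈ 8.3427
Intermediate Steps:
A(o, G) = 18/5 (A(o, G) = -⅕*(-18) = 18/5)
N = 66 (N = 12 + 6*(-3)² = 12 + 6*9 = 12 + 54 = 66)
√(N + A(20, 18)) = √(66 + 18/5) = √(348/5) = 2*√435/5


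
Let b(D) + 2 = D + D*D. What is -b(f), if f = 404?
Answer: -163618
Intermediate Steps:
b(D) = -2 + D + D**2 (b(D) = -2 + (D + D*D) = -2 + (D + D**2) = -2 + D + D**2)
-b(f) = -(-2 + 404 + 404**2) = -(-2 + 404 + 163216) = -1*163618 = -163618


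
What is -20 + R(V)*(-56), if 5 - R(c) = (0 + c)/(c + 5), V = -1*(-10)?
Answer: -788/3 ≈ -262.67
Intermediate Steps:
V = 10
R(c) = 5 - c/(5 + c) (R(c) = 5 - (0 + c)/(c + 5) = 5 - c/(5 + c))
-20 + R(V)*(-56) = -20 + ((25 + 4*10)/(5 + 10))*(-56) = -20 + ((25 + 40)/15)*(-56) = -20 + ((1/15)*65)*(-56) = -20 + (13/3)*(-56) = -20 - 728/3 = -788/3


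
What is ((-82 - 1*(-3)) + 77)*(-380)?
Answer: 760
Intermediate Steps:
((-82 - 1*(-3)) + 77)*(-380) = ((-82 + 3) + 77)*(-380) = (-79 + 77)*(-380) = -2*(-380) = 760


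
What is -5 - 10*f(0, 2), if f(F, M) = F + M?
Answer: -25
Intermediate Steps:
-5 - 10*f(0, 2) = -5 - 10*(0 + 2) = -5 - 10*2 = -5 - 20 = -25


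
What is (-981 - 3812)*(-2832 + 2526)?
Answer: 1466658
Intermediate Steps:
(-981 - 3812)*(-2832 + 2526) = -4793*(-306) = 1466658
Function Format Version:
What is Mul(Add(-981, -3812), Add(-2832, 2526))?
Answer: 1466658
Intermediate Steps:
Mul(Add(-981, -3812), Add(-2832, 2526)) = Mul(-4793, -306) = 1466658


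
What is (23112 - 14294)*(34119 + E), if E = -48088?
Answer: -123178642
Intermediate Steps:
(23112 - 14294)*(34119 + E) = (23112 - 14294)*(34119 - 48088) = 8818*(-13969) = -123178642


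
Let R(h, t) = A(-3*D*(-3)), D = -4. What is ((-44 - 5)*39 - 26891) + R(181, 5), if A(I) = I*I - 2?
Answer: -27508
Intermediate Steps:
A(I) = -2 + I**2 (A(I) = I**2 - 2 = -2 + I**2)
R(h, t) = 1294 (R(h, t) = -2 + (-3*(-4)*(-3))**2 = -2 + (12*(-3))**2 = -2 + (-36)**2 = -2 + 1296 = 1294)
((-44 - 5)*39 - 26891) + R(181, 5) = ((-44 - 5)*39 - 26891) + 1294 = (-49*39 - 26891) + 1294 = (-1911 - 26891) + 1294 = -28802 + 1294 = -27508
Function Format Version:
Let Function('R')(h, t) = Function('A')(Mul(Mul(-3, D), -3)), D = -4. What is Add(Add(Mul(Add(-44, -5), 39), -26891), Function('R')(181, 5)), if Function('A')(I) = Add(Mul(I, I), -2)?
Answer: -27508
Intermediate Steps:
Function('A')(I) = Add(-2, Pow(I, 2)) (Function('A')(I) = Add(Pow(I, 2), -2) = Add(-2, Pow(I, 2)))
Function('R')(h, t) = 1294 (Function('R')(h, t) = Add(-2, Pow(Mul(Mul(-3, -4), -3), 2)) = Add(-2, Pow(Mul(12, -3), 2)) = Add(-2, Pow(-36, 2)) = Add(-2, 1296) = 1294)
Add(Add(Mul(Add(-44, -5), 39), -26891), Function('R')(181, 5)) = Add(Add(Mul(Add(-44, -5), 39), -26891), 1294) = Add(Add(Mul(-49, 39), -26891), 1294) = Add(Add(-1911, -26891), 1294) = Add(-28802, 1294) = -27508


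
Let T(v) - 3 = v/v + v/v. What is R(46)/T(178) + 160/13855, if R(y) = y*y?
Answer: 5863596/13855 ≈ 423.21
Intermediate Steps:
T(v) = 5 (T(v) = 3 + (v/v + v/v) = 3 + (1 + 1) = 3 + 2 = 5)
R(y) = y²
R(46)/T(178) + 160/13855 = 46²/5 + 160/13855 = 2116*(⅕) + 160*(1/13855) = 2116/5 + 32/2771 = 5863596/13855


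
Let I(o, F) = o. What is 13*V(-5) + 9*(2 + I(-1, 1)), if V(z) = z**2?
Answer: 334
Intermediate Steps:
13*V(-5) + 9*(2 + I(-1, 1)) = 13*(-5)**2 + 9*(2 - 1) = 13*25 + 9*1 = 325 + 9 = 334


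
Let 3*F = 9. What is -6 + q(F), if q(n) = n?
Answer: -3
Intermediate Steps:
F = 3 (F = (1/3)*9 = 3)
-6 + q(F) = -6 + 3 = -3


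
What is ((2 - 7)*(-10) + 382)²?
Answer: 186624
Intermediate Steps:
((2 - 7)*(-10) + 382)² = (-5*(-10) + 382)² = (50 + 382)² = 432² = 186624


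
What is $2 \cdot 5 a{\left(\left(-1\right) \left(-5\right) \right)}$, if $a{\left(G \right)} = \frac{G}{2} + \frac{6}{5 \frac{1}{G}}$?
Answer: $85$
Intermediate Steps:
$a{\left(G \right)} = \frac{17 G}{10}$ ($a{\left(G \right)} = G \frac{1}{2} + 6 \frac{G}{5} = \frac{G}{2} + \frac{6 G}{5} = \frac{17 G}{10}$)
$2 \cdot 5 a{\left(\left(-1\right) \left(-5\right) \right)} = 2 \cdot 5 \frac{17 \left(\left(-1\right) \left(-5\right)\right)}{10} = 10 \cdot \frac{17}{10} \cdot 5 = 10 \cdot \frac{17}{2} = 85$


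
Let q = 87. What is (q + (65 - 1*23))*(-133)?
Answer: -17157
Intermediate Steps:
(q + (65 - 1*23))*(-133) = (87 + (65 - 1*23))*(-133) = (87 + (65 - 23))*(-133) = (87 + 42)*(-133) = 129*(-133) = -17157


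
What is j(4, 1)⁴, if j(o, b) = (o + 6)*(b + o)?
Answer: 6250000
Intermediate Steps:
j(o, b) = (6 + o)*(b + o)
j(4, 1)⁴ = (4² + 6*1 + 6*4 + 1*4)⁴ = (16 + 6 + 24 + 4)⁴ = 50⁴ = 6250000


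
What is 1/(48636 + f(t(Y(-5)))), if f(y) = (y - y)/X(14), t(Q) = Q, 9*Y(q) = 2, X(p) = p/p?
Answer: 1/48636 ≈ 2.0561e-5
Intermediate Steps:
X(p) = 1
Y(q) = 2/9 (Y(q) = (⅑)*2 = 2/9)
f(y) = 0 (f(y) = (y - y)/1 = 0*1 = 0)
1/(48636 + f(t(Y(-5)))) = 1/(48636 + 0) = 1/48636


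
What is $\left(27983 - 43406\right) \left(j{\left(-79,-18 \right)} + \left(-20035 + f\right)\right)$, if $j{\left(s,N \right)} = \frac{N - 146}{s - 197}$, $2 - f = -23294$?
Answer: $- \frac{1156982050}{23} \approx -5.0304 \cdot 10^{7}$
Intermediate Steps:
$f = 23296$ ($f = 2 - -23294 = 2 + 23294 = 23296$)
$j{\left(s,N \right)} = \frac{-146 + N}{-197 + s}$
$\left(27983 - 43406\right) \left(j{\left(-79,-18 \right)} + \left(-20035 + f\right)\right) = \left(27983 - 43406\right) \left(\frac{-146 - 18}{-197 - 79} + \left(-20035 + 23296\right)\right) = - 15423 \left(\frac{1}{-276} \left(-164\right) + 3261\right) = - 15423 \left(\left(- \frac{1}{276}\right) \left(-164\right) + 3261\right) = - 15423 \left(\frac{41}{69} + 3261\right) = \left(-15423\right) \frac{225050}{69} = - \frac{1156982050}{23}$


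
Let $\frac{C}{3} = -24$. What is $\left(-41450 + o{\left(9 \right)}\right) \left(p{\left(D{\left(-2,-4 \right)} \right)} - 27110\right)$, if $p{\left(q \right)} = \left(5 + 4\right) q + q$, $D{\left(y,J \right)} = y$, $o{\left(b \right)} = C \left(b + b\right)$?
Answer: $1159698980$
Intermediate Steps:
$C = -72$ ($C = 3 \left(-24\right) = -72$)
$o{\left(b \right)} = - 144 b$ ($o{\left(b \right)} = - 72 \left(b + b\right) = - 72 \cdot 2 b = - 144 b$)
$p{\left(q \right)} = 10 q$ ($p{\left(q \right)} = 9 q + q = 10 q$)
$\left(-41450 + o{\left(9 \right)}\right) \left(p{\left(D{\left(-2,-4 \right)} \right)} - 27110\right) = \left(-41450 - 1296\right) \left(10 \left(-2\right) - 27110\right) = \left(-41450 - 1296\right) \left(-20 - 27110\right) = \left(-42746\right) \left(-27130\right) = 1159698980$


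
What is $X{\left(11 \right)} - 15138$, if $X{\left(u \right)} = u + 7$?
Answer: $-15120$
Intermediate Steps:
$X{\left(u \right)} = 7 + u$
$X{\left(11 \right)} - 15138 = \left(7 + 11\right) - 15138 = 18 - 15138 = -15120$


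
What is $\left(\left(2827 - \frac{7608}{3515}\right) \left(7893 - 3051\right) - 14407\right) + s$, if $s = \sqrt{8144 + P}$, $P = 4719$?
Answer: $\frac{48027015469}{3515} + \sqrt{12863} \approx 1.3664 \cdot 10^{7}$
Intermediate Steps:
$s = \sqrt{12863}$ ($s = \sqrt{8144 + 4719} = \sqrt{12863} \approx 113.42$)
$\left(\left(2827 - \frac{7608}{3515}\right) \left(7893 - 3051\right) - 14407\right) + s = \left(\left(2827 - \frac{7608}{3515}\right) \left(7893 - 3051\right) - 14407\right) + \sqrt{12863} = \left(\left(2827 - \frac{7608}{3515}\right) 4842 - 14407\right) + \sqrt{12863} = \left(\frac{9929297}{3515} \cdot 4842 - 14407\right) + \sqrt{12863} = \left(\frac{48077656074}{3515} - 14407\right) + \sqrt{12863} = \frac{48027015469}{3515} + \sqrt{12863}$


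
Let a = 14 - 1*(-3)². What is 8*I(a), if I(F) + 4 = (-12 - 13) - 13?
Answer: -336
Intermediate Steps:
a = 5 (a = 14 - 1*9 = 14 - 9 = 5)
I(F) = -42 (I(F) = -4 + ((-12 - 13) - 13) = -4 + (-25 - 13) = -4 - 38 = -42)
8*I(a) = 8*(-42) = -336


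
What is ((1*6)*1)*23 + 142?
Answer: 280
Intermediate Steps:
((1*6)*1)*23 + 142 = (6*1)*23 + 142 = 6*23 + 142 = 138 + 142 = 280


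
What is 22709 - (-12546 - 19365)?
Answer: 54620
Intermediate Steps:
22709 - (-12546 - 19365) = 22709 - 1*(-31911) = 22709 + 31911 = 54620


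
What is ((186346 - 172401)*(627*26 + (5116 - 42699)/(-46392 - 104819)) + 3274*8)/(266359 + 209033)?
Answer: 11459830475579/23961499904 ≈ 478.26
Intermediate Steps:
((186346 - 172401)*(627*26 + (5116 - 42699)/(-46392 - 104819)) + 3274*8)/(266359 + 209033) = (13945*(16302 - 37583/(-151211)) + 26192)/475392 = (13945*(16302 - 37583*(-1/151211)) + 26192)*(1/475392) = (13945*(16302 + 37583/151211) + 26192)*(1/475392) = (13945*(2465079305/151211) + 26192)*(1/475392) = (34375530908225/151211 + 26192)*(1/475392) = (34379491426737/151211)*(1/475392) = 11459830475579/23961499904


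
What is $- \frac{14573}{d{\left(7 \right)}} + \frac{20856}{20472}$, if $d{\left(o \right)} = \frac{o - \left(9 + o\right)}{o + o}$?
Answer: $\frac{174038587}{7677} \approx 22670.0$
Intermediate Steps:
$d{\left(o \right)} = - \frac{9}{2 o}$
$- \frac{14573}{d{\left(7 \right)}} + \frac{20856}{20472} = - \frac{14573}{\left(- \frac{9}{2}\right) \frac{1}{7}} + \frac{20856}{20472} = - \frac{14573}{\left(- \frac{9}{2}\right) \frac{1}{7}} + 20856 \cdot \frac{1}{20472} = - \frac{14573}{- \frac{9}{14}} + \frac{869}{853} = \left(-14573\right) \left(- \frac{14}{9}\right) + \frac{869}{853} = \frac{204022}{9} + \frac{869}{853} = \frac{174038587}{7677}$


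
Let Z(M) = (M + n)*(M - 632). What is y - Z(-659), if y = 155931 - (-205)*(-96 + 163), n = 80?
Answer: -577823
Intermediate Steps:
Z(M) = (-632 + M)*(80 + M) (Z(M) = (M + 80)*(M - 632) = (80 + M)*(-632 + M) = (-632 + M)*(80 + M))
y = 169666 (y = 155931 - (-205)*67 = 155931 - 1*(-13735) = 155931 + 13735 = 169666)
y - Z(-659) = 169666 - (-50560 + (-659)**2 - 552*(-659)) = 169666 - (-50560 + 434281 + 363768) = 169666 - 1*747489 = 169666 - 747489 = -577823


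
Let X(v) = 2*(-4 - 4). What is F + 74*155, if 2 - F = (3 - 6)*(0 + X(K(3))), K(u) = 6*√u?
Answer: 11424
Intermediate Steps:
X(v) = -16 (X(v) = 2*(-8) = -16)
F = -46 (F = 2 - (3 - 6)*(0 - 16) = 2 - (-3)*(-16) = 2 - 1*48 = 2 - 48 = -46)
F + 74*155 = -46 + 74*155 = -46 + 11470 = 11424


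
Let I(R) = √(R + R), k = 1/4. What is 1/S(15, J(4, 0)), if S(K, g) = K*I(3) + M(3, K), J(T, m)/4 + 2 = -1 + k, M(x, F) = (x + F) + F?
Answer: -11/87 + 5*√6/87 ≈ 0.014338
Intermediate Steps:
k = ¼ ≈ 0.25000
M(x, F) = x + 2*F (M(x, F) = (F + x) + F = x + 2*F)
I(R) = √2*√R (I(R) = √(2*R) = √2*√R)
J(T, m) = -11 (J(T, m) = -8 + 4*(-1 + ¼) = -8 + 4*(-¾) = -8 - 3 = -11)
S(K, g) = 3 + 2*K + K*√6 (S(K, g) = K*(√2*√3) + (3 + 2*K) = K*√6 + (3 + 2*K) = 3 + 2*K + K*√6)
1/S(15, J(4, 0)) = 1/(3 + 2*15 + 15*√6) = 1/(3 + 30 + 15*√6) = 1/(33 + 15*√6)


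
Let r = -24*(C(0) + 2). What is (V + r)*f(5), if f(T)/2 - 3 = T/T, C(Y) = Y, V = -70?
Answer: -944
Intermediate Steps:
f(T) = 8 (f(T) = 6 + 2*(T/T) = 6 + 2*1 = 6 + 2 = 8)
r = -48 (r = -24*(0 + 2) = -24*2 = -4*12 = -48)
(V + r)*f(5) = (-70 - 48)*8 = -118*8 = -944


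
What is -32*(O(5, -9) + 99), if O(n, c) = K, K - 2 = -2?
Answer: -3168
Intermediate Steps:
K = 0 (K = 2 - 2 = 0)
O(n, c) = 0
-32*(O(5, -9) + 99) = -32*(0 + 99) = -32*99 = -3168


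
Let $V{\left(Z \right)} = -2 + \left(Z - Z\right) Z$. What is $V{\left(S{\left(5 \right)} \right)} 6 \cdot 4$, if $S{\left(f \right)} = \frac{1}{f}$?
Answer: $-48$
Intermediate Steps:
$V{\left(Z \right)} = -2$ ($V{\left(Z \right)} = -2 + 0 Z = -2 + 0 = -2$)
$V{\left(S{\left(5 \right)} \right)} 6 \cdot 4 = \left(-2\right) 6 \cdot 4 = \left(-12\right) 4 = -48$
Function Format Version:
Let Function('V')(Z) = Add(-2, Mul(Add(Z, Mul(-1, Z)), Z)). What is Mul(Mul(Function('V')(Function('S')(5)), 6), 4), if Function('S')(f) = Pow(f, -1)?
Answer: -48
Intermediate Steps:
Function('V')(Z) = -2 (Function('V')(Z) = Add(-2, Mul(0, Z)) = Add(-2, 0) = -2)
Mul(Mul(Function('V')(Function('S')(5)), 6), 4) = Mul(Mul(-2, 6), 4) = Mul(-12, 4) = -48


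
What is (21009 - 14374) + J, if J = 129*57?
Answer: 13988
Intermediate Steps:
J = 7353
(21009 - 14374) + J = (21009 - 14374) + 7353 = 6635 + 7353 = 13988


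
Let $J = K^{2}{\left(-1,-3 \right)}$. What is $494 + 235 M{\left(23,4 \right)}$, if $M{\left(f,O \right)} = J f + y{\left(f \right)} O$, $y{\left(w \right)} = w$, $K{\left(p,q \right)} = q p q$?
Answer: $459919$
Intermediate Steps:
$K{\left(p,q \right)} = p q^{2}$
$J = 81$ ($J = \left(- \left(-3\right)^{2}\right)^{2} = \left(\left(-1\right) 9\right)^{2} = \left(-9\right)^{2} = 81$)
$M{\left(f,O \right)} = 81 f + O f$ ($M{\left(f,O \right)} = 81 f + f O = 81 f + O f$)
$494 + 235 M{\left(23,4 \right)} = 494 + 235 \cdot 23 \left(81 + 4\right) = 494 + 235 \cdot 23 \cdot 85 = 494 + 235 \cdot 1955 = 494 + 459425 = 459919$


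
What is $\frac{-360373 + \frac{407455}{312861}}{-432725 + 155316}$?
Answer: $\frac{112746249698}{86790457149} \approx 1.2991$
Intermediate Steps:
$\frac{-360373 + \frac{407455}{312861}}{-432725 + 155316} = \frac{-360373 + 407455 \cdot \frac{1}{312861}}{-277409} = \left(-360373 + \frac{407455}{312861}\right) \left(- \frac{1}{277409}\right) = \left(- \frac{112746249698}{312861}\right) \left(- \frac{1}{277409}\right) = \frac{112746249698}{86790457149}$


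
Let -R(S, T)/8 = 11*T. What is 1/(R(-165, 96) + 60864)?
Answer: 1/52416 ≈ 1.9078e-5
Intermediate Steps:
R(S, T) = -88*T
1/(R(-165, 96) + 60864) = 1/(-88*96 + 60864) = 1/(-8448 + 60864) = 1/52416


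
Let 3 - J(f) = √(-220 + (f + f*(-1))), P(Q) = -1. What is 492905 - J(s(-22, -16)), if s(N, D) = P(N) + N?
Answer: 492902 + 2*I*√55 ≈ 4.929e+5 + 14.832*I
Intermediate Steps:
s(N, D) = -1 + N
J(f) = 3 - 2*I*√55 (J(f) = 3 - √(-220 + (f + f*(-1))) = 3 - √(-220 + (f - f)) = 3 - √(-220 + 0) = 3 - √(-220) = 3 - 2*I*√55)
492905 - J(s(-22, -16)) = 492905 - (3 - 2*I*√55) = 492905 + (-3 + 2*I*√55) = 492902 + 2*I*√55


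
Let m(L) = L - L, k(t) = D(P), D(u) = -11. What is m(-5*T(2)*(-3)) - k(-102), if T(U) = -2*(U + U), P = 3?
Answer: 11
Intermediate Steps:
T(U) = -4*U
k(t) = -11
m(L) = 0
m(-5*T(2)*(-3)) - k(-102) = 0 - 1*(-11) = 0 + 11 = 11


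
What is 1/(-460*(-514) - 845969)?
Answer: -1/609529 ≈ -1.6406e-6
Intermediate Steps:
1/(-460*(-514) - 845969) = 1/(236440 - 845969) = 1/(-609529) = -1/609529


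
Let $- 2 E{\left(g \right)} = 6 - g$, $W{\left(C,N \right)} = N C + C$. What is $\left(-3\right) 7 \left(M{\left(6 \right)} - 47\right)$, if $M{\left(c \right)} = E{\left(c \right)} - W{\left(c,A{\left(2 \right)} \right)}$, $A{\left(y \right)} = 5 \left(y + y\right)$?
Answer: $3633$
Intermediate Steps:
$A{\left(y \right)} = 10 y$ ($A{\left(y \right)} = 5 \cdot 2 y = 10 y$)
$W{\left(C,N \right)} = C + C N$ ($W{\left(C,N \right)} = C N + C = C + C N$)
$E{\left(g \right)} = -3 + \frac{g}{2}$ ($E{\left(g \right)} = - \frac{6 - g}{2} = -3 + \frac{g}{2}$)
$M{\left(c \right)} = -3 - \frac{41 c}{2}$ ($M{\left(c \right)} = \left(-3 + \frac{c}{2}\right) - c \left(1 + 10 \cdot 2\right) = \left(-3 + \frac{c}{2}\right) - c \left(1 + 20\right) = \left(-3 + \frac{c}{2}\right) - c 21 = \left(-3 + \frac{c}{2}\right) - 21 c = -3 - \frac{41 c}{2}$)
$\left(-3\right) 7 \left(M{\left(6 \right)} - 47\right) = \left(-3\right) 7 \left(\left(-3 - 123\right) - 47\right) = - 21 \left(\left(-3 - 123\right) - 47\right) = - 21 \left(-126 - 47\right) = \left(-21\right) \left(-173\right) = 3633$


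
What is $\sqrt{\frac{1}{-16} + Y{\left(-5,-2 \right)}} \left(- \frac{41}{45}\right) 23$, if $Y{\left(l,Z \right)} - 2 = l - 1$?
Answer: $- \frac{943 i \sqrt{65}}{180} \approx - 42.237 i$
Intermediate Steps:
$Y{\left(l,Z \right)} = 1 + l$ ($Y{\left(l,Z \right)} = 2 + \left(l - 1\right) = 2 + \left(-1 + l\right) = 1 + l$)
$\sqrt{\frac{1}{-16} + Y{\left(-5,-2 \right)}} \left(- \frac{41}{45}\right) 23 = \sqrt{\frac{1}{-16} + \left(1 - 5\right)} \left(- \frac{41}{45}\right) 23 = \sqrt{- \frac{1}{16} - 4} \left(\left(-41\right) \frac{1}{45}\right) 23 = \sqrt{- \frac{65}{16}} \left(- \frac{41}{45}\right) 23 = \frac{i \sqrt{65}}{4} \left(- \frac{41}{45}\right) 23 = - \frac{41 i \sqrt{65}}{180} \cdot 23 = - \frac{943 i \sqrt{65}}{180}$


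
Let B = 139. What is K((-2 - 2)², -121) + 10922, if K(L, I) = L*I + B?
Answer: 9125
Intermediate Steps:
K(L, I) = 139 + I*L (K(L, I) = L*I + 139 = I*L + 139 = 139 + I*L)
K((-2 - 2)², -121) + 10922 = (139 - 121*(-2 - 2)²) + 10922 = (139 - 121*(-4)²) + 10922 = (139 - 121*16) + 10922 = (139 - 1936) + 10922 = -1797 + 10922 = 9125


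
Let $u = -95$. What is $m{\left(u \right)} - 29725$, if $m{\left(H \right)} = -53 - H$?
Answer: $-29683$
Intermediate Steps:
$m{\left(u \right)} - 29725 = \left(-53 - -95\right) - 29725 = \left(-53 + 95\right) - 29725 = 42 - 29725 = -29683$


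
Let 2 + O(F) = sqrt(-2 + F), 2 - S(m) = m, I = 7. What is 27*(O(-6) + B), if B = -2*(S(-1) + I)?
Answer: -594 + 54*I*sqrt(2) ≈ -594.0 + 76.368*I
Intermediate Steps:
S(m) = 2 - m
O(F) = -2 + sqrt(-2 + F)
B = -20 (B = -2*((2 - 1*(-1)) + 7) = -2*((2 + 1) + 7) = -2*(3 + 7) = -2*10 = -20)
27*(O(-6) + B) = 27*((-2 + sqrt(-2 - 6)) - 20) = 27*((-2 + sqrt(-8)) - 20) = 27*((-2 + 2*I*sqrt(2)) - 20) = 27*(-22 + 2*I*sqrt(2)) = -594 + 54*I*sqrt(2)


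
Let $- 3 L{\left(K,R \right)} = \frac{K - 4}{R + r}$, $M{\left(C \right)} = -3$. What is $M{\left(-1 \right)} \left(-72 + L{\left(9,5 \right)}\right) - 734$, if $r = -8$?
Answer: $- \frac{1559}{3} \approx -519.67$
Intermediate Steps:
$L{\left(K,R \right)} = - \frac{-4 + K}{3 \left(-8 + R\right)}$ ($L{\left(K,R \right)} = - \frac{\left(K - 4\right) \frac{1}{R - 8}}{3} = - \frac{\left(-4 + K\right) \frac{1}{-8 + R}}{3} = - \frac{\frac{1}{-8 + R} \left(-4 + K\right)}{3} = - \frac{-4 + K}{3 \left(-8 + R\right)}$)
$M{\left(-1 \right)} \left(-72 + L{\left(9,5 \right)}\right) - 734 = - 3 \left(-72 + \frac{4 - 9}{3 \left(-8 + 5\right)}\right) - 734 = - 3 \left(-72 + \frac{4 - 9}{3 \left(-3\right)}\right) - 734 = - 3 \left(-72 + \frac{1}{3} \left(- \frac{1}{3}\right) \left(-5\right)\right) - 734 = - 3 \left(-72 + \frac{5}{9}\right) - 734 = \left(-3\right) \left(- \frac{643}{9}\right) - 734 = \frac{643}{3} - 734 = - \frac{1559}{3}$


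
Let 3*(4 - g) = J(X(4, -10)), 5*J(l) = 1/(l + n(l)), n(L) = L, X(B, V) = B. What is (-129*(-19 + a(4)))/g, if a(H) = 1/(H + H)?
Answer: 292185/479 ≈ 609.99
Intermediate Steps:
a(H) = 1/(2*H)
J(l) = 1/(10*l) (J(l) = 1/(5*(l + l)) = 1/(5*((2*l))) = (1/(2*l))/5 = 1/(10*l))
g = 479/120 (g = 4 - 1/(30*4) = 4 - 1/3*1/40 = 4 - 1/120 = 479/120 ≈ 3.9917)
(-129*(-19 + a(4)))/g = (-129*(-19 + (1/2)/4))/(479/120) = -129*(-19 + (1/2)*(1/4))*(120/479) = -129*(-19 + 1/8)*(120/479) = -129*(-151/8)*(120/479) = (19479/8)*(120/479) = 292185/479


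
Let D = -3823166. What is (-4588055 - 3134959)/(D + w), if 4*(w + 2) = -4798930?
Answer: 15446028/10045801 ≈ 1.5376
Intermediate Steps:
w = -2399469/2 (w = -2 + (¼)*(-4798930) = -2 - 2399465/2 = -2399469/2 ≈ -1.1997e+6)
(-4588055 - 3134959)/(D + w) = (-4588055 - 3134959)/(-3823166 - 2399469/2) = -7723014/(-10045801/2) = -7723014*(-2/10045801) = 15446028/10045801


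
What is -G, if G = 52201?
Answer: -52201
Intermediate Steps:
-G = -1*52201 = -52201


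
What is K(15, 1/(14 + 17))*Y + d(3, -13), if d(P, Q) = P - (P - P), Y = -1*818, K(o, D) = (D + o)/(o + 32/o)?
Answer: -5693919/7967 ≈ -714.69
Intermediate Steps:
K(o, D) = (D + o)/(o + 32/o)
Y = -818
d(P, Q) = P (d(P, Q) = P - 1*0 = P + 0 = P)
K(15, 1/(14 + 17))*Y + d(3, -13) = (15*(1/(14 + 17) + 15)/(32 + 15**2))*(-818) + 3 = (15*(1/31 + 15)/(32 + 225))*(-818) + 3 = (15*(1/31 + 15)/257)*(-818) + 3 = (15*(1/257)*(466/31))*(-818) + 3 = (6990/7967)*(-818) + 3 = -5717820/7967 + 3 = -5693919/7967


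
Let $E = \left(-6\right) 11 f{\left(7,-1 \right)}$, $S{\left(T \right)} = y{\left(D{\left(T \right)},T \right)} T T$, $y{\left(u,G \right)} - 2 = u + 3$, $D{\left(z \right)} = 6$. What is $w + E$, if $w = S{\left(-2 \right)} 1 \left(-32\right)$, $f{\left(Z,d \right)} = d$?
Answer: $-1342$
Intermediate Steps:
$y{\left(u,G \right)} = 5 + u$ ($y{\left(u,G \right)} = 2 + \left(u + 3\right) = 2 + \left(3 + u\right) = 5 + u$)
$S{\left(T \right)} = 11 T^{2}$ ($S{\left(T \right)} = \left(5 + 6\right) T T = 11 T T = 11 T^{2}$)
$E = 66$ ($E = \left(-6\right) 11 \left(-1\right) = \left(-66\right) \left(-1\right) = 66$)
$w = -1408$ ($w = 11 \left(-2\right)^{2} \cdot 1 \left(-32\right) = 11 \cdot 4 \cdot 1 \left(-32\right) = 44 \cdot 1 \left(-32\right) = 44 \left(-32\right) = -1408$)
$w + E = -1408 + 66 = -1342$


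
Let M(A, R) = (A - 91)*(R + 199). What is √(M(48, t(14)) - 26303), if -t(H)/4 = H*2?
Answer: 2*I*√7511 ≈ 173.33*I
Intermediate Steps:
t(H) = -8*H (t(H) = -4*H*2 = -8*H)
M(A, R) = (-91 + A)*(199 + R)
√(M(48, t(14)) - 26303) = √((-18109 - (-728)*14 + 199*48 + 48*(-8*14)) - 26303) = √((-18109 - 91*(-112) + 9552 + 48*(-112)) - 26303) = √((-18109 + 10192 + 9552 - 5376) - 26303) = √(-3741 - 26303) = √(-30044) = 2*I*√7511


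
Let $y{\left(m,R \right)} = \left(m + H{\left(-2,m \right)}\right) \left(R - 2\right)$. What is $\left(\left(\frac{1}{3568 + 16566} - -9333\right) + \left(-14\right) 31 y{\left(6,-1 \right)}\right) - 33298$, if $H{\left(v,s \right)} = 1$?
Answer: $- \frac{299010033}{20134} \approx -14851.0$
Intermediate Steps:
$y{\left(m,R \right)} = \left(1 + m\right) \left(-2 + R\right)$ ($y{\left(m,R \right)} = \left(m + 1\right) \left(R - 2\right) = \left(1 + m\right) \left(-2 + R\right)$)
$\left(\left(\frac{1}{3568 + 16566} - -9333\right) + \left(-14\right) 31 y{\left(6,-1 \right)}\right) - 33298 = \left(\left(\frac{1}{3568 + 16566} - -9333\right) + \left(-14\right) 31 \left(-2 - 1 - 12 - 6\right)\right) - 33298 = \left(\left(\frac{1}{20134} + 9333\right) - 434 \left(-2 - 1 - 12 - 6\right)\right) - 33298 = \left(\left(\frac{1}{20134} + 9333\right) - -9114\right) - 33298 = \left(\frac{187910623}{20134} + 9114\right) - 33298 = \frac{371411899}{20134} - 33298 = - \frac{299010033}{20134}$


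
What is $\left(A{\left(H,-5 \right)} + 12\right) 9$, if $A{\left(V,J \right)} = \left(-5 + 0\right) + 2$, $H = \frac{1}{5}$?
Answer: $81$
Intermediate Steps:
$H = \frac{1}{5} \approx 0.2$
$A{\left(V,J \right)} = -3$ ($A{\left(V,J \right)} = -5 + 2 = -3$)
$\left(A{\left(H,-5 \right)} + 12\right) 9 = \left(-3 + 12\right) 9 = 9 \cdot 9 = 81$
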